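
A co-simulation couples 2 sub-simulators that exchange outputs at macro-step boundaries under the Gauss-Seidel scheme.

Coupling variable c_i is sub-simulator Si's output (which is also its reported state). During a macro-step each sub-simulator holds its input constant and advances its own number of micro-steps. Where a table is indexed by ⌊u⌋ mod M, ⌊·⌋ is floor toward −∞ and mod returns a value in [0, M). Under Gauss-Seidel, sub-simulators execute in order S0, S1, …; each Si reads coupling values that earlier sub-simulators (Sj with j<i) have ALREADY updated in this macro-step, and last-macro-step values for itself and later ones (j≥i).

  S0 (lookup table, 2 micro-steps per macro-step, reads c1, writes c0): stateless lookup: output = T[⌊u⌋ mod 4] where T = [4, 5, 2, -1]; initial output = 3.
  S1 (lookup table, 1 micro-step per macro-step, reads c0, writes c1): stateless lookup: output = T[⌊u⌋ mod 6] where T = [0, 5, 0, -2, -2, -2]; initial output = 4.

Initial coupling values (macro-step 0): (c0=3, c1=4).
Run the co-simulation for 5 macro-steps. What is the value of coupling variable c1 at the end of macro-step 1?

c1 at macro-step 1 = -2

macro 1: S0 reads c1=4 → after 2×micro: 4; S1 reads c0=4 → after 1×micro: -2 ⇒ (c0=4, c1=-2)
macro 2: S0 reads c1=-2 → after 2×micro: 2; S1 reads c0=2 → after 1×micro: 0 ⇒ (c0=2, c1=0)
macro 3: S0 reads c1=0 → after 2×micro: 4; S1 reads c0=4 → after 1×micro: -2 ⇒ (c0=4, c1=-2)
macro 4: S0 reads c1=-2 → after 2×micro: 2; S1 reads c0=2 → after 1×micro: 0 ⇒ (c0=2, c1=0)
macro 5: S0 reads c1=0 → after 2×micro: 4; S1 reads c0=4 → after 1×micro: -2 ⇒ (c0=4, c1=-2)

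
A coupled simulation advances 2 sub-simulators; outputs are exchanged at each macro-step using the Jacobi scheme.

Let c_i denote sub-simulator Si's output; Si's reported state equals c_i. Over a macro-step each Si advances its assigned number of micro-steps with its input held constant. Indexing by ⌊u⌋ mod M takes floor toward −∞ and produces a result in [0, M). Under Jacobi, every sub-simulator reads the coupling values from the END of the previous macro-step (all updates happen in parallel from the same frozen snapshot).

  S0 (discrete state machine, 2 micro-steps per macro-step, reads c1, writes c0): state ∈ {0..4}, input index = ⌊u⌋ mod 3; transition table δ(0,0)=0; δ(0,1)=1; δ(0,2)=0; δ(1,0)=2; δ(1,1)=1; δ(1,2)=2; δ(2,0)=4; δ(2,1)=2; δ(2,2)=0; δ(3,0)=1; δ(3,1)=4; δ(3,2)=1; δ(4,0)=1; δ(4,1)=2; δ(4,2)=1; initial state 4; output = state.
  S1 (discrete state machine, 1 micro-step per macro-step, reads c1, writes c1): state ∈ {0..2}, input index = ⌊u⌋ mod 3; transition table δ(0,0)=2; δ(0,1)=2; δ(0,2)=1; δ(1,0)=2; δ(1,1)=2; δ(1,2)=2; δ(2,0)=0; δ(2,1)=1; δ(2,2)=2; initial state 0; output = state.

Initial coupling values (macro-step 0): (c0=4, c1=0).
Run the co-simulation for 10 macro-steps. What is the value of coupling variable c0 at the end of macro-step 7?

c0 at macro-step 7 = 0

macro 1: S0 reads c1=0 → after 2×micro: 2; S1 reads c1=0 → after 1×micro: 2 ⇒ (c0=2, c1=2)
macro 2: S0 reads c1=2 → after 2×micro: 0; S1 reads c1=2 → after 1×micro: 2 ⇒ (c0=0, c1=2)
macro 3: S0 reads c1=2 → after 2×micro: 0; S1 reads c1=2 → after 1×micro: 2 ⇒ (c0=0, c1=2)
macro 4: S0 reads c1=2 → after 2×micro: 0; S1 reads c1=2 → after 1×micro: 2 ⇒ (c0=0, c1=2)
macro 5: S0 reads c1=2 → after 2×micro: 0; S1 reads c1=2 → after 1×micro: 2 ⇒ (c0=0, c1=2)
macro 6: S0 reads c1=2 → after 2×micro: 0; S1 reads c1=2 → after 1×micro: 2 ⇒ (c0=0, c1=2)
macro 7: S0 reads c1=2 → after 2×micro: 0; S1 reads c1=2 → after 1×micro: 2 ⇒ (c0=0, c1=2)
macro 8: S0 reads c1=2 → after 2×micro: 0; S1 reads c1=2 → after 1×micro: 2 ⇒ (c0=0, c1=2)
macro 9: S0 reads c1=2 → after 2×micro: 0; S1 reads c1=2 → after 1×micro: 2 ⇒ (c0=0, c1=2)
macro 10: S0 reads c1=2 → after 2×micro: 0; S1 reads c1=2 → after 1×micro: 2 ⇒ (c0=0, c1=2)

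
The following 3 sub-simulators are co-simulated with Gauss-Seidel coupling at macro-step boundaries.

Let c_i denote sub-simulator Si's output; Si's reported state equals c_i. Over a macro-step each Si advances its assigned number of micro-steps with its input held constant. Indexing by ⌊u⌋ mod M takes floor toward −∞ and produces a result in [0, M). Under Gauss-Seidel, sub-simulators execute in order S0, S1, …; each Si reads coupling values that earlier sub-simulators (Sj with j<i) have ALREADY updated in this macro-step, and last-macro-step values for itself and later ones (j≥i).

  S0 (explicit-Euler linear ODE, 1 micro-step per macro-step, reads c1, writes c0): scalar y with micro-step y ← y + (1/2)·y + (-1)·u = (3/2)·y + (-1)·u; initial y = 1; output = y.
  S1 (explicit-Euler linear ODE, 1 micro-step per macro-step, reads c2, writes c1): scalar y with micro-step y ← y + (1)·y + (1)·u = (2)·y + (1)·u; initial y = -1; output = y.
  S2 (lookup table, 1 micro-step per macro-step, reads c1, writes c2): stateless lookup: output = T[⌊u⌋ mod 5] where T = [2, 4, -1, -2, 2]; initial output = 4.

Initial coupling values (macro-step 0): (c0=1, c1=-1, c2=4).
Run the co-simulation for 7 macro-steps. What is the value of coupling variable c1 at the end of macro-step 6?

c1 at macro-step 6 = 43

macro 1: S0 reads c1=-1 → after 1×micro: 5/2; S1 reads c2=4 → after 1×micro: 2; S2 reads c1=2 → after 1×micro: -1 ⇒ (c0=5/2, c1=2, c2=-1)
macro 2: S0 reads c1=2 → after 1×micro: 7/4; S1 reads c2=-1 → after 1×micro: 3; S2 reads c1=3 → after 1×micro: -2 ⇒ (c0=7/4, c1=3, c2=-2)
macro 3: S0 reads c1=3 → after 1×micro: -3/8; S1 reads c2=-2 → after 1×micro: 4; S2 reads c1=4 → after 1×micro: 2 ⇒ (c0=-3/8, c1=4, c2=2)
macro 4: S0 reads c1=4 → after 1×micro: -73/16; S1 reads c2=2 → after 1×micro: 10; S2 reads c1=10 → after 1×micro: 2 ⇒ (c0=-73/16, c1=10, c2=2)
macro 5: S0 reads c1=10 → after 1×micro: -539/32; S1 reads c2=2 → after 1×micro: 22; S2 reads c1=22 → after 1×micro: -1 ⇒ (c0=-539/32, c1=22, c2=-1)
macro 6: S0 reads c1=22 → after 1×micro: -3025/64; S1 reads c2=-1 → after 1×micro: 43; S2 reads c1=43 → after 1×micro: -2 ⇒ (c0=-3025/64, c1=43, c2=-2)
macro 7: S0 reads c1=43 → after 1×micro: -14579/128; S1 reads c2=-2 → after 1×micro: 84; S2 reads c1=84 → after 1×micro: 2 ⇒ (c0=-14579/128, c1=84, c2=2)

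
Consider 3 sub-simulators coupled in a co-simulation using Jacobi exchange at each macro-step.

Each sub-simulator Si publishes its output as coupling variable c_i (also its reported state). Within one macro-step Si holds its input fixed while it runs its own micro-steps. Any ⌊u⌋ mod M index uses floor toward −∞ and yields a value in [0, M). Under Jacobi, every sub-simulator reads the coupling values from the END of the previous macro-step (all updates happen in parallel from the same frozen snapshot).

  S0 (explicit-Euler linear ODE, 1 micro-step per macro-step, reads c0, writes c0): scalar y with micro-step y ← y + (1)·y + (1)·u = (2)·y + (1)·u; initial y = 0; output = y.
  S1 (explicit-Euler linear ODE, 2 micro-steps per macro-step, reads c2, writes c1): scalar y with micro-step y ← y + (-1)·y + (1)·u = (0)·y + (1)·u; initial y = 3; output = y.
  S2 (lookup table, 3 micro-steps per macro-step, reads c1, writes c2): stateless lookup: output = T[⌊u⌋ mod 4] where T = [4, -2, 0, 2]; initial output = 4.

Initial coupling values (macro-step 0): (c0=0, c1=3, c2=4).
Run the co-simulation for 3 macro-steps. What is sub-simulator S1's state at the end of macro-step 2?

S1 state at macro-step 2 = 2

macro 1: S0 reads c0=0 → after 1×micro: 0; S1 reads c2=4 → after 2×micro: 4; S2 reads c1=3 → after 3×micro: 2 ⇒ (c0=0, c1=4, c2=2)
macro 2: S0 reads c0=0 → after 1×micro: 0; S1 reads c2=2 → after 2×micro: 2; S2 reads c1=4 → after 3×micro: 4 ⇒ (c0=0, c1=2, c2=4)
macro 3: S0 reads c0=0 → after 1×micro: 0; S1 reads c2=4 → after 2×micro: 4; S2 reads c1=2 → after 3×micro: 0 ⇒ (c0=0, c1=4, c2=0)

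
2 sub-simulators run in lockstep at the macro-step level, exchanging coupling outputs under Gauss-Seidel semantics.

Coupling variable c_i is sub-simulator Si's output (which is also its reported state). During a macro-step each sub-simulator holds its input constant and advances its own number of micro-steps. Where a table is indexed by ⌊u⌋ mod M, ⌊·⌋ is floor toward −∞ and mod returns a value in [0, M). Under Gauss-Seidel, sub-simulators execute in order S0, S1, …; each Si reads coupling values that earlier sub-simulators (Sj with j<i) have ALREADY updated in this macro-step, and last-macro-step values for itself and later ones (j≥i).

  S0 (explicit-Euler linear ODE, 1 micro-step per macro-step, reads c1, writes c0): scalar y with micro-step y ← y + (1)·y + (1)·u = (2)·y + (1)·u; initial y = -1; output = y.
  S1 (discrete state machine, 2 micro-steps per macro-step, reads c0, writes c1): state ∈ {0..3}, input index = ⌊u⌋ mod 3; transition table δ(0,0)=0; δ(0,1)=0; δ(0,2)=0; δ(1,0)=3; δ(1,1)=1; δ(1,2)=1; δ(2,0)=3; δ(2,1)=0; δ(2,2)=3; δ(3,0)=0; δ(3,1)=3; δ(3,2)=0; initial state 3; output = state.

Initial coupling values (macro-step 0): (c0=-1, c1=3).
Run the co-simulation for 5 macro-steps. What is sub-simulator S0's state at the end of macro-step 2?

S0 state at macro-step 2 = 5

macro 1: S0 reads c1=3 → after 1×micro: 1; S1 reads c0=1 → after 2×micro: 3 ⇒ (c0=1, c1=3)
macro 2: S0 reads c1=3 → after 1×micro: 5; S1 reads c0=5 → after 2×micro: 0 ⇒ (c0=5, c1=0)
macro 3: S0 reads c1=0 → after 1×micro: 10; S1 reads c0=10 → after 2×micro: 0 ⇒ (c0=10, c1=0)
macro 4: S0 reads c1=0 → after 1×micro: 20; S1 reads c0=20 → after 2×micro: 0 ⇒ (c0=20, c1=0)
macro 5: S0 reads c1=0 → after 1×micro: 40; S1 reads c0=40 → after 2×micro: 0 ⇒ (c0=40, c1=0)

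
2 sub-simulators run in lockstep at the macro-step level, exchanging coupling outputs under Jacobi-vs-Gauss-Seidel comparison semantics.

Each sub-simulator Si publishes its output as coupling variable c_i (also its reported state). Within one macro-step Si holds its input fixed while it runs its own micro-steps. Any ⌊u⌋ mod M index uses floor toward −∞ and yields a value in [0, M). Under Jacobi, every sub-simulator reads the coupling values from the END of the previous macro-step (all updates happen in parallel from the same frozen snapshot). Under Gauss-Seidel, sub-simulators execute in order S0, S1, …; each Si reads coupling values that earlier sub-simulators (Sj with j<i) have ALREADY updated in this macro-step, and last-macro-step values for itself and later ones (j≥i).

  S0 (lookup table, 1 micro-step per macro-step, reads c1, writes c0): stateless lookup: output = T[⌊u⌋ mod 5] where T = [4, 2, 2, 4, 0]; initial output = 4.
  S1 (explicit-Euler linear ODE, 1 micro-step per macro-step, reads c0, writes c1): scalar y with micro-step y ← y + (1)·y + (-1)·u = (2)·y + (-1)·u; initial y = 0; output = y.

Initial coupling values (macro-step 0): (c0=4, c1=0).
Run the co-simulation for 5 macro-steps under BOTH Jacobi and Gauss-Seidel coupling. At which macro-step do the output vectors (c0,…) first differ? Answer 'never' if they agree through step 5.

[Jacobi] macro 1: S0 reads c1=0 → after 1×micro: 4; S1 reads c0=4 → after 1×micro: -4 ⇒ (c0=4, c1=-4)
[Jacobi] macro 2: S0 reads c1=-4 → after 1×micro: 2; S1 reads c0=4 → after 1×micro: -12 ⇒ (c0=2, c1=-12)
[Jacobi] macro 3: S0 reads c1=-12 → after 1×micro: 4; S1 reads c0=2 → after 1×micro: -26 ⇒ (c0=4, c1=-26)
[Jacobi] macro 4: S0 reads c1=-26 → after 1×micro: 0; S1 reads c0=4 → after 1×micro: -56 ⇒ (c0=0, c1=-56)
[Jacobi] macro 5: S0 reads c1=-56 → after 1×micro: 0; S1 reads c0=0 → after 1×micro: -112 ⇒ (c0=0, c1=-112)
[Gauss-Seidel] macro 1: S0 reads c1=0 → after 1×micro: 4; S1 reads c0=4 → after 1×micro: -4 ⇒ (c0=4, c1=-4)
[Gauss-Seidel] macro 2: S0 reads c1=-4 → after 1×micro: 2; S1 reads c0=2 → after 1×micro: -10 ⇒ (c0=2, c1=-10)
[Gauss-Seidel] macro 3: S0 reads c1=-10 → after 1×micro: 4; S1 reads c0=4 → after 1×micro: -24 ⇒ (c0=4, c1=-24)
[Gauss-Seidel] macro 4: S0 reads c1=-24 → after 1×micro: 2; S1 reads c0=2 → after 1×micro: -50 ⇒ (c0=2, c1=-50)
[Gauss-Seidel] macro 5: S0 reads c1=-50 → after 1×micro: 4; S1 reads c0=4 → after 1×micro: -104 ⇒ (c0=4, c1=-104)

first divergence at macro-step: 2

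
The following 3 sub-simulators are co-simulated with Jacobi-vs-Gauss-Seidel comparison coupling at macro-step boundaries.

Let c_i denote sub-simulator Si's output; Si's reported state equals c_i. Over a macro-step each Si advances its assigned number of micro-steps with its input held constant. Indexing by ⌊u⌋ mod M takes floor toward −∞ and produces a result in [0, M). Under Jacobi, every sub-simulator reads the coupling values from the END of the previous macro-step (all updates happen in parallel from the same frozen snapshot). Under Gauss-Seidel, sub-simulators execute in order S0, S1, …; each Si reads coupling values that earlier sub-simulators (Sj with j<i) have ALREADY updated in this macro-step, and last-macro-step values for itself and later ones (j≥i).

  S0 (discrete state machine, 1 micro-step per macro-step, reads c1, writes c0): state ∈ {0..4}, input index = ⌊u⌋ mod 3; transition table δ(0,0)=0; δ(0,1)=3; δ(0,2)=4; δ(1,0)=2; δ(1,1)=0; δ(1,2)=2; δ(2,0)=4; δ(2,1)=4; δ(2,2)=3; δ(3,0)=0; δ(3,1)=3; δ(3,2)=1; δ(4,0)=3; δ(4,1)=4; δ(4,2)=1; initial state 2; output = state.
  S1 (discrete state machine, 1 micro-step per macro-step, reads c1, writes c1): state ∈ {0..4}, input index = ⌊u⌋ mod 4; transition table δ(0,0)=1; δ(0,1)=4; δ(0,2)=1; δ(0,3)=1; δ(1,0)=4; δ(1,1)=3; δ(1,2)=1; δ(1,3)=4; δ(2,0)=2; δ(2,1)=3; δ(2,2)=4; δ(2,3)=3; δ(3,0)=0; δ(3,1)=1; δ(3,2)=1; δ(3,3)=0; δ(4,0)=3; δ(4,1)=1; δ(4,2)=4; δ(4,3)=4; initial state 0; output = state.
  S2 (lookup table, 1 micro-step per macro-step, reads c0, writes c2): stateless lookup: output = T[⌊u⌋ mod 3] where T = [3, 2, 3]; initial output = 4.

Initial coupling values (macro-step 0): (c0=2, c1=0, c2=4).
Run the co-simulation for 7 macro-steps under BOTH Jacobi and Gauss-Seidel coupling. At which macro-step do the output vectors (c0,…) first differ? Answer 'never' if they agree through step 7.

[Jacobi] macro 1: S0 reads c1=0 → after 1×micro: 4; S1 reads c1=0 → after 1×micro: 1; S2 reads c0=2 → after 1×micro: 3 ⇒ (c0=4, c1=1, c2=3)
[Jacobi] macro 2: S0 reads c1=1 → after 1×micro: 4; S1 reads c1=1 → after 1×micro: 3; S2 reads c0=4 → after 1×micro: 2 ⇒ (c0=4, c1=3, c2=2)
[Jacobi] macro 3: S0 reads c1=3 → after 1×micro: 3; S1 reads c1=3 → after 1×micro: 0; S2 reads c0=4 → after 1×micro: 2 ⇒ (c0=3, c1=0, c2=2)
[Jacobi] macro 4: S0 reads c1=0 → after 1×micro: 0; S1 reads c1=0 → after 1×micro: 1; S2 reads c0=3 → after 1×micro: 3 ⇒ (c0=0, c1=1, c2=3)
[Jacobi] macro 5: S0 reads c1=1 → after 1×micro: 3; S1 reads c1=1 → after 1×micro: 3; S2 reads c0=0 → after 1×micro: 3 ⇒ (c0=3, c1=3, c2=3)
[Jacobi] macro 6: S0 reads c1=3 → after 1×micro: 0; S1 reads c1=3 → after 1×micro: 0; S2 reads c0=3 → after 1×micro: 3 ⇒ (c0=0, c1=0, c2=3)
[Jacobi] macro 7: S0 reads c1=0 → after 1×micro: 0; S1 reads c1=0 → after 1×micro: 1; S2 reads c0=0 → after 1×micro: 3 ⇒ (c0=0, c1=1, c2=3)
[Gauss-Seidel] macro 1: S0 reads c1=0 → after 1×micro: 4; S1 reads c1=0 → after 1×micro: 1; S2 reads c0=4 → after 1×micro: 2 ⇒ (c0=4, c1=1, c2=2)
[Gauss-Seidel] macro 2: S0 reads c1=1 → after 1×micro: 4; S1 reads c1=1 → after 1×micro: 3; S2 reads c0=4 → after 1×micro: 2 ⇒ (c0=4, c1=3, c2=2)
[Gauss-Seidel] macro 3: S0 reads c1=3 → after 1×micro: 3; S1 reads c1=3 → after 1×micro: 0; S2 reads c0=3 → after 1×micro: 3 ⇒ (c0=3, c1=0, c2=3)
[Gauss-Seidel] macro 4: S0 reads c1=0 → after 1×micro: 0; S1 reads c1=0 → after 1×micro: 1; S2 reads c0=0 → after 1×micro: 3 ⇒ (c0=0, c1=1, c2=3)
[Gauss-Seidel] macro 5: S0 reads c1=1 → after 1×micro: 3; S1 reads c1=1 → after 1×micro: 3; S2 reads c0=3 → after 1×micro: 3 ⇒ (c0=3, c1=3, c2=3)
[Gauss-Seidel] macro 6: S0 reads c1=3 → after 1×micro: 0; S1 reads c1=3 → after 1×micro: 0; S2 reads c0=0 → after 1×micro: 3 ⇒ (c0=0, c1=0, c2=3)
[Gauss-Seidel] macro 7: S0 reads c1=0 → after 1×micro: 0; S1 reads c1=0 → after 1×micro: 1; S2 reads c0=0 → after 1×micro: 3 ⇒ (c0=0, c1=1, c2=3)

first divergence at macro-step: 1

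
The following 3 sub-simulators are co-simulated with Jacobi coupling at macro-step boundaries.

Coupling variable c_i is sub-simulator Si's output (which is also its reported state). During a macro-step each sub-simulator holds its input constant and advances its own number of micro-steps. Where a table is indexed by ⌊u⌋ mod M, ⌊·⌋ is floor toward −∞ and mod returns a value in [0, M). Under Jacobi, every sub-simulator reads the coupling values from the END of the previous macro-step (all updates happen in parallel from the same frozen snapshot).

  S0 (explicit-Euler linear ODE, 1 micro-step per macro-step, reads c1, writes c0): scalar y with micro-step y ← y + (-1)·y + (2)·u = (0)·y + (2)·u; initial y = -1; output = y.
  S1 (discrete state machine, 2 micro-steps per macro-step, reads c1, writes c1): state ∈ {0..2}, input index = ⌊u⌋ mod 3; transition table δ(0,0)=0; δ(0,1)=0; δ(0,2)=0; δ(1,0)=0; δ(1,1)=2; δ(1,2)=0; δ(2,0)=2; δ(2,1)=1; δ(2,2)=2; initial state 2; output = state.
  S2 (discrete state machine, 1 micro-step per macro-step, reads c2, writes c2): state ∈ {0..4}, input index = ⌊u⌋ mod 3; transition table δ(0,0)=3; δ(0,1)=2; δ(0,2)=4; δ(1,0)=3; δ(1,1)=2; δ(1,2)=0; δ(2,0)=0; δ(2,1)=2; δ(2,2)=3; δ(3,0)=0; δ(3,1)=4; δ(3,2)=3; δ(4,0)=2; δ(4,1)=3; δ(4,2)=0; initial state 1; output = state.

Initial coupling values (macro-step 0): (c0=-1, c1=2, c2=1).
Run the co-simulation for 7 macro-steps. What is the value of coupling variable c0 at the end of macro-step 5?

macro 1: S0 reads c1=2 → after 1×micro: 4; S1 reads c1=2 → after 2×micro: 2; S2 reads c2=1 → after 1×micro: 2 ⇒ (c0=4, c1=2, c2=2)
macro 2: S0 reads c1=2 → after 1×micro: 4; S1 reads c1=2 → after 2×micro: 2; S2 reads c2=2 → after 1×micro: 3 ⇒ (c0=4, c1=2, c2=3)
macro 3: S0 reads c1=2 → after 1×micro: 4; S1 reads c1=2 → after 2×micro: 2; S2 reads c2=3 → after 1×micro: 0 ⇒ (c0=4, c1=2, c2=0)
macro 4: S0 reads c1=2 → after 1×micro: 4; S1 reads c1=2 → after 2×micro: 2; S2 reads c2=0 → after 1×micro: 3 ⇒ (c0=4, c1=2, c2=3)
macro 5: S0 reads c1=2 → after 1×micro: 4; S1 reads c1=2 → after 2×micro: 2; S2 reads c2=3 → after 1×micro: 0 ⇒ (c0=4, c1=2, c2=0)
macro 6: S0 reads c1=2 → after 1×micro: 4; S1 reads c1=2 → after 2×micro: 2; S2 reads c2=0 → after 1×micro: 3 ⇒ (c0=4, c1=2, c2=3)
macro 7: S0 reads c1=2 → after 1×micro: 4; S1 reads c1=2 → after 2×micro: 2; S2 reads c2=3 → after 1×micro: 0 ⇒ (c0=4, c1=2, c2=0)

c0 at macro-step 5 = 4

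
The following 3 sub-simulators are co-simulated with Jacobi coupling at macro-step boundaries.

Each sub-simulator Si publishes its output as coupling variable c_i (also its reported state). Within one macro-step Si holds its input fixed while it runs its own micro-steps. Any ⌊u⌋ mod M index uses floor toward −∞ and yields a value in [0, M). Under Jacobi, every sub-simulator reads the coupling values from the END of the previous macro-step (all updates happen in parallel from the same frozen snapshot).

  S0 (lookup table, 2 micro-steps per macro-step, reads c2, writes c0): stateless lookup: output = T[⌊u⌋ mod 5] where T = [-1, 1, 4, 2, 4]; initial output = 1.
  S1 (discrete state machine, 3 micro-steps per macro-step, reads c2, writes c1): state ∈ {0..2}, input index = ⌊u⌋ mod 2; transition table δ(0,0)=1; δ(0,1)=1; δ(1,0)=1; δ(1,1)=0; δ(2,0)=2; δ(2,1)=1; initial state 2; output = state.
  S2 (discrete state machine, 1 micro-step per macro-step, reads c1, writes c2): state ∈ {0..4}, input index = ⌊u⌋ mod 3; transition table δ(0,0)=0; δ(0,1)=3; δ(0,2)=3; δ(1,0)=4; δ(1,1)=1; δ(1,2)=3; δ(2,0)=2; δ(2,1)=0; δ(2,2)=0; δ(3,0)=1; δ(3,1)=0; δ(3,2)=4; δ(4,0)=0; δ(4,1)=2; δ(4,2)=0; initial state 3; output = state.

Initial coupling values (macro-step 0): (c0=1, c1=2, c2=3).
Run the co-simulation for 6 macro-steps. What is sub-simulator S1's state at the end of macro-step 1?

S1 state at macro-step 1 = 1

macro 1: S0 reads c2=3 → after 2×micro: 2; S1 reads c2=3 → after 3×micro: 1; S2 reads c1=2 → after 1×micro: 4 ⇒ (c0=2, c1=1, c2=4)
macro 2: S0 reads c2=4 → after 2×micro: 4; S1 reads c2=4 → after 3×micro: 1; S2 reads c1=1 → after 1×micro: 2 ⇒ (c0=4, c1=1, c2=2)
macro 3: S0 reads c2=2 → after 2×micro: 4; S1 reads c2=2 → after 3×micro: 1; S2 reads c1=1 → after 1×micro: 0 ⇒ (c0=4, c1=1, c2=0)
macro 4: S0 reads c2=0 → after 2×micro: -1; S1 reads c2=0 → after 3×micro: 1; S2 reads c1=1 → after 1×micro: 3 ⇒ (c0=-1, c1=1, c2=3)
macro 5: S0 reads c2=3 → after 2×micro: 2; S1 reads c2=3 → after 3×micro: 0; S2 reads c1=1 → after 1×micro: 0 ⇒ (c0=2, c1=0, c2=0)
macro 6: S0 reads c2=0 → after 2×micro: -1; S1 reads c2=0 → after 3×micro: 1; S2 reads c1=0 → after 1×micro: 0 ⇒ (c0=-1, c1=1, c2=0)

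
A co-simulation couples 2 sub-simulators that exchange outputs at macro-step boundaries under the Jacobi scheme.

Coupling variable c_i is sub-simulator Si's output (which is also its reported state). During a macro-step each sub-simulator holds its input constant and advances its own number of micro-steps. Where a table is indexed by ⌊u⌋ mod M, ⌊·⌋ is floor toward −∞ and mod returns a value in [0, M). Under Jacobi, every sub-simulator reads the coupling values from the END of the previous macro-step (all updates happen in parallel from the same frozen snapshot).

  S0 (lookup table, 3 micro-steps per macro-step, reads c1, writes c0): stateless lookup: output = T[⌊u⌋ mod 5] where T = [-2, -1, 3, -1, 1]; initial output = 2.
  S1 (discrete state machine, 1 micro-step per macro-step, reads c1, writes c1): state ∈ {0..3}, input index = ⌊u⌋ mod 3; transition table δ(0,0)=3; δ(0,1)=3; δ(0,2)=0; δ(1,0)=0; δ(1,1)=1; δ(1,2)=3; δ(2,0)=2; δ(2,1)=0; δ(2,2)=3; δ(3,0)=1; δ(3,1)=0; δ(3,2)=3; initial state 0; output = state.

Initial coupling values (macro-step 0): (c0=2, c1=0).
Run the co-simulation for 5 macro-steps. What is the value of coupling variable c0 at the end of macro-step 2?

c0 at macro-step 2 = -1

macro 1: S0 reads c1=0 → after 3×micro: -2; S1 reads c1=0 → after 1×micro: 3 ⇒ (c0=-2, c1=3)
macro 2: S0 reads c1=3 → after 3×micro: -1; S1 reads c1=3 → after 1×micro: 1 ⇒ (c0=-1, c1=1)
macro 3: S0 reads c1=1 → after 3×micro: -1; S1 reads c1=1 → after 1×micro: 1 ⇒ (c0=-1, c1=1)
macro 4: S0 reads c1=1 → after 3×micro: -1; S1 reads c1=1 → after 1×micro: 1 ⇒ (c0=-1, c1=1)
macro 5: S0 reads c1=1 → after 3×micro: -1; S1 reads c1=1 → after 1×micro: 1 ⇒ (c0=-1, c1=1)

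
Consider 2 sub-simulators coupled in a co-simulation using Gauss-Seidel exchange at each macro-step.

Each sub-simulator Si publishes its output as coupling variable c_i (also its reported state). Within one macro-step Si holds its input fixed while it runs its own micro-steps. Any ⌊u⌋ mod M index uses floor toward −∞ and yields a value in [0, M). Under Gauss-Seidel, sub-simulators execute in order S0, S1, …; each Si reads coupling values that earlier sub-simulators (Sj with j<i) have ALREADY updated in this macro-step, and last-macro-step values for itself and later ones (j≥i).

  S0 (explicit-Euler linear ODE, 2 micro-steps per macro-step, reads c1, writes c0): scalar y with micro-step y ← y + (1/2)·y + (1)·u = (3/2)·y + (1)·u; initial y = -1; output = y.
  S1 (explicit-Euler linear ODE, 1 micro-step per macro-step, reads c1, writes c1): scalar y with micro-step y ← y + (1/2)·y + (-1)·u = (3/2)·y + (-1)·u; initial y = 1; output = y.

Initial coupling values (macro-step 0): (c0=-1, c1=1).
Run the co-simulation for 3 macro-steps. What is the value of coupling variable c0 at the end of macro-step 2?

macro 1: S0 reads c1=1 → after 2×micro: 1/4; S1 reads c1=1 → after 1×micro: 1/2 ⇒ (c0=1/4, c1=1/2)
macro 2: S0 reads c1=1/2 → after 2×micro: 29/16; S1 reads c1=1/2 → after 1×micro: 1/4 ⇒ (c0=29/16, c1=1/4)
macro 3: S0 reads c1=1/4 → after 2×micro: 301/64; S1 reads c1=1/4 → after 1×micro: 1/8 ⇒ (c0=301/64, c1=1/8)

c0 at macro-step 2 = 29/16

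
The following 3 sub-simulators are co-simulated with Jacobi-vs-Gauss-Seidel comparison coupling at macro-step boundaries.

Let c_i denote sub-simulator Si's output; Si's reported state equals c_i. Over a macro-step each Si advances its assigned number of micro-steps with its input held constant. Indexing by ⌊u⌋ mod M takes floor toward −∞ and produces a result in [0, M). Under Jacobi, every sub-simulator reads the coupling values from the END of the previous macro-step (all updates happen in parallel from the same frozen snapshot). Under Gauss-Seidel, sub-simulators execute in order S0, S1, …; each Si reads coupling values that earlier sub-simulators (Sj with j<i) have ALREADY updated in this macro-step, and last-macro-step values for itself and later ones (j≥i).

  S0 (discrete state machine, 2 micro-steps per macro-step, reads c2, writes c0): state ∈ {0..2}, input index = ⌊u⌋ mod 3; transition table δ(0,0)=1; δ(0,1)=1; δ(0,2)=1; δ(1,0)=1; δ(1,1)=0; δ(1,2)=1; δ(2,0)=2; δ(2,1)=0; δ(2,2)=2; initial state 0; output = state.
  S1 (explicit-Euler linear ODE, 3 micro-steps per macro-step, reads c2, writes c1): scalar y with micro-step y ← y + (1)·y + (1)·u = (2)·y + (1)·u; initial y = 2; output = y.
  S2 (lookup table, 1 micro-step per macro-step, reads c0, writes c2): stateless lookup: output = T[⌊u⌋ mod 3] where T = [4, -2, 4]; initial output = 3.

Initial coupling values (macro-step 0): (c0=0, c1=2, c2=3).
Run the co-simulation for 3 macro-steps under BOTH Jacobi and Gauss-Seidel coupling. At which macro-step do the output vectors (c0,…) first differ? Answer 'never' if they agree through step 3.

first divergence at macro-step: 1

[Jacobi] macro 1: S0 reads c2=3 → after 2×micro: 1; S1 reads c2=3 → after 3×micro: 37; S2 reads c0=0 → after 1×micro: 4 ⇒ (c0=1, c1=37, c2=4)
[Jacobi] macro 2: S0 reads c2=4 → after 2×micro: 1; S1 reads c2=4 → after 3×micro: 324; S2 reads c0=1 → after 1×micro: -2 ⇒ (c0=1, c1=324, c2=-2)
[Jacobi] macro 3: S0 reads c2=-2 → after 2×micro: 1; S1 reads c2=-2 → after 3×micro: 2578; S2 reads c0=1 → after 1×micro: -2 ⇒ (c0=1, c1=2578, c2=-2)
[Gauss-Seidel] macro 1: S0 reads c2=3 → after 2×micro: 1; S1 reads c2=3 → after 3×micro: 37; S2 reads c0=1 → after 1×micro: -2 ⇒ (c0=1, c1=37, c2=-2)
[Gauss-Seidel] macro 2: S0 reads c2=-2 → after 2×micro: 1; S1 reads c2=-2 → after 3×micro: 282; S2 reads c0=1 → after 1×micro: -2 ⇒ (c0=1, c1=282, c2=-2)
[Gauss-Seidel] macro 3: S0 reads c2=-2 → after 2×micro: 1; S1 reads c2=-2 → after 3×micro: 2242; S2 reads c0=1 → after 1×micro: -2 ⇒ (c0=1, c1=2242, c2=-2)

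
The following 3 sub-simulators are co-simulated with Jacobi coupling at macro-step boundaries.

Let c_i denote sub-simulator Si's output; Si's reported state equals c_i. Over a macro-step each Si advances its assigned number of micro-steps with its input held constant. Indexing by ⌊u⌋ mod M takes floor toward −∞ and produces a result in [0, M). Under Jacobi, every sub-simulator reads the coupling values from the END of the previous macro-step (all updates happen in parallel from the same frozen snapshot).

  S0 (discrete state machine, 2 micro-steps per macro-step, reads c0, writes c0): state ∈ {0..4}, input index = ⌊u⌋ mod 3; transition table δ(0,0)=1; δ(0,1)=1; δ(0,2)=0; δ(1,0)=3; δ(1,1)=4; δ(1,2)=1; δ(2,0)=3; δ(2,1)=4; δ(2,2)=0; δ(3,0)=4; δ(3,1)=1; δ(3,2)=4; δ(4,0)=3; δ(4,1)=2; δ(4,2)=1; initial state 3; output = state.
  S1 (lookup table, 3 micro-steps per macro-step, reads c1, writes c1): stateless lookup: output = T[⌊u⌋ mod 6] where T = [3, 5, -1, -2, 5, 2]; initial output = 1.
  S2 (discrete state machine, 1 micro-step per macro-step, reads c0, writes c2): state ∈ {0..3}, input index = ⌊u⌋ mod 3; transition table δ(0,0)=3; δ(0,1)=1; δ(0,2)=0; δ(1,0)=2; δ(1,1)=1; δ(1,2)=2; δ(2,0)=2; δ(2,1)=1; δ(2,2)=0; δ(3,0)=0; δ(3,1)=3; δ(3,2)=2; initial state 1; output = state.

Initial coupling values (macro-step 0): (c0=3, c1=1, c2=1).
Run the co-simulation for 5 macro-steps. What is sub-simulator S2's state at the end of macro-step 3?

S2 state at macro-step 3 = 2

macro 1: S0 reads c0=3 → after 2×micro: 3; S1 reads c1=1 → after 3×micro: 5; S2 reads c0=3 → after 1×micro: 2 ⇒ (c0=3, c1=5, c2=2)
macro 2: S0 reads c0=3 → after 2×micro: 3; S1 reads c1=5 → after 3×micro: 2; S2 reads c0=3 → after 1×micro: 2 ⇒ (c0=3, c1=2, c2=2)
macro 3: S0 reads c0=3 → after 2×micro: 3; S1 reads c1=2 → after 3×micro: -1; S2 reads c0=3 → after 1×micro: 2 ⇒ (c0=3, c1=-1, c2=2)
macro 4: S0 reads c0=3 → after 2×micro: 3; S1 reads c1=-1 → after 3×micro: 2; S2 reads c0=3 → after 1×micro: 2 ⇒ (c0=3, c1=2, c2=2)
macro 5: S0 reads c0=3 → after 2×micro: 3; S1 reads c1=2 → after 3×micro: -1; S2 reads c0=3 → after 1×micro: 2 ⇒ (c0=3, c1=-1, c2=2)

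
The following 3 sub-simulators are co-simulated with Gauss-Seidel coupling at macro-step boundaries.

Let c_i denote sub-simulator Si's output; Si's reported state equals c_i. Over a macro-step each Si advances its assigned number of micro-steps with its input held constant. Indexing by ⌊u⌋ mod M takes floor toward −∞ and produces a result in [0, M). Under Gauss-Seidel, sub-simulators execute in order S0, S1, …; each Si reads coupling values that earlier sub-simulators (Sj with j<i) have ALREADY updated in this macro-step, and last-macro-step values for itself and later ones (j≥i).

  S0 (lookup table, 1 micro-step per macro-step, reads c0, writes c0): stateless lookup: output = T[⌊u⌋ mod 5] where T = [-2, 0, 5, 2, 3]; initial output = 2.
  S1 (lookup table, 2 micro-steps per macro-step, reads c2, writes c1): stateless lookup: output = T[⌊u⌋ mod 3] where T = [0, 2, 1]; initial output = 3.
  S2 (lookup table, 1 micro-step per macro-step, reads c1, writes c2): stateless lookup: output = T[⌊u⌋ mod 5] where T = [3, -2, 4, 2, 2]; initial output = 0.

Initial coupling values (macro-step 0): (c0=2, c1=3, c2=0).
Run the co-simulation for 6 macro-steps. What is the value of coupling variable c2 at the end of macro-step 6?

c2 at macro-step 6 = 3

macro 1: S0 reads c0=2 → after 1×micro: 5; S1 reads c2=0 → after 2×micro: 0; S2 reads c1=0 → after 1×micro: 3 ⇒ (c0=5, c1=0, c2=3)
macro 2: S0 reads c0=5 → after 1×micro: -2; S1 reads c2=3 → after 2×micro: 0; S2 reads c1=0 → after 1×micro: 3 ⇒ (c0=-2, c1=0, c2=3)
macro 3: S0 reads c0=-2 → after 1×micro: 2; S1 reads c2=3 → after 2×micro: 0; S2 reads c1=0 → after 1×micro: 3 ⇒ (c0=2, c1=0, c2=3)
macro 4: S0 reads c0=2 → after 1×micro: 5; S1 reads c2=3 → after 2×micro: 0; S2 reads c1=0 → after 1×micro: 3 ⇒ (c0=5, c1=0, c2=3)
macro 5: S0 reads c0=5 → after 1×micro: -2; S1 reads c2=3 → after 2×micro: 0; S2 reads c1=0 → after 1×micro: 3 ⇒ (c0=-2, c1=0, c2=3)
macro 6: S0 reads c0=-2 → after 1×micro: 2; S1 reads c2=3 → after 2×micro: 0; S2 reads c1=0 → after 1×micro: 3 ⇒ (c0=2, c1=0, c2=3)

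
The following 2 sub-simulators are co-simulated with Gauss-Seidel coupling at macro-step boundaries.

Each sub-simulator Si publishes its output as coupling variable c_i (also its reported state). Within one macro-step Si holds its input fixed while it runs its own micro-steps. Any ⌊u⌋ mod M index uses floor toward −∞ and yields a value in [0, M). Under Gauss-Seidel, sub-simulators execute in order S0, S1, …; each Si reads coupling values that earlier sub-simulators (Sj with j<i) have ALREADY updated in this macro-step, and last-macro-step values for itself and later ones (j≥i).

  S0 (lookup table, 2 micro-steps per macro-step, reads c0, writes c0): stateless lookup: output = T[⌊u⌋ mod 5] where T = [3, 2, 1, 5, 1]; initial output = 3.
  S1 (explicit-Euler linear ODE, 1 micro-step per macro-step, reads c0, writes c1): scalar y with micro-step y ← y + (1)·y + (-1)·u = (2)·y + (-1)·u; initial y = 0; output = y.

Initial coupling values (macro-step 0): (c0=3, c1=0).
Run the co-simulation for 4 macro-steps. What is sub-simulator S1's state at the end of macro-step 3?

S1 state at macro-step 3 = -31

macro 1: S0 reads c0=3 → after 2×micro: 5; S1 reads c0=5 → after 1×micro: -5 ⇒ (c0=5, c1=-5)
macro 2: S0 reads c0=5 → after 2×micro: 3; S1 reads c0=3 → after 1×micro: -13 ⇒ (c0=3, c1=-13)
macro 3: S0 reads c0=3 → after 2×micro: 5; S1 reads c0=5 → after 1×micro: -31 ⇒ (c0=5, c1=-31)
macro 4: S0 reads c0=5 → after 2×micro: 3; S1 reads c0=3 → after 1×micro: -65 ⇒ (c0=3, c1=-65)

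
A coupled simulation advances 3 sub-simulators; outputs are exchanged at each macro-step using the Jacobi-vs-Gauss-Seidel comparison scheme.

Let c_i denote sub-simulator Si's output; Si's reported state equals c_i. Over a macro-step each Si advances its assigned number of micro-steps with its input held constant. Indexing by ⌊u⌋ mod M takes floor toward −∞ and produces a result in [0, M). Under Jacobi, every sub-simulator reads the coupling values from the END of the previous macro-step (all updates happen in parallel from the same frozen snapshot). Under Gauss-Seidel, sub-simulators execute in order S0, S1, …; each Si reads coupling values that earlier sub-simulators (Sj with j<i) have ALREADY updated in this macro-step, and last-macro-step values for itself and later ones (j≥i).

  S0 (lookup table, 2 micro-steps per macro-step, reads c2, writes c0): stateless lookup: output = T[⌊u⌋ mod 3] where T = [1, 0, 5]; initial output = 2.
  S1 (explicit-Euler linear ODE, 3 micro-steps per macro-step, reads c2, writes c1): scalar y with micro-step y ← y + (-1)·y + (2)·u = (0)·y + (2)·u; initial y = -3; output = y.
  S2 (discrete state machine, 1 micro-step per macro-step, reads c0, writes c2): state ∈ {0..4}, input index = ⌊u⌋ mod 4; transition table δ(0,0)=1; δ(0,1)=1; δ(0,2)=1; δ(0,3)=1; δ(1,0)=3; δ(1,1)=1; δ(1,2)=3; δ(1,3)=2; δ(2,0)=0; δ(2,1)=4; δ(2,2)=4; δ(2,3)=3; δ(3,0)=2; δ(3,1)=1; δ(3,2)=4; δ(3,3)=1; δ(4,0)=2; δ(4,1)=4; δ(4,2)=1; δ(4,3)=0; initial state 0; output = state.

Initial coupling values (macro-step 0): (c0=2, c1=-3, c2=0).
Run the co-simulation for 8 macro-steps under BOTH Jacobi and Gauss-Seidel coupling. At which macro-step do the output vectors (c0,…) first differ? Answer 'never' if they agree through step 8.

[Jacobi] macro 1: S0 reads c2=0 → after 2×micro: 1; S1 reads c2=0 → after 3×micro: 0; S2 reads c0=2 → after 1×micro: 1 ⇒ (c0=1, c1=0, c2=1)
[Jacobi] macro 2: S0 reads c2=1 → after 2×micro: 0; S1 reads c2=1 → after 3×micro: 2; S2 reads c0=1 → after 1×micro: 1 ⇒ (c0=0, c1=2, c2=1)
[Jacobi] macro 3: S0 reads c2=1 → after 2×micro: 0; S1 reads c2=1 → after 3×micro: 2; S2 reads c0=0 → after 1×micro: 3 ⇒ (c0=0, c1=2, c2=3)
[Jacobi] macro 4: S0 reads c2=3 → after 2×micro: 1; S1 reads c2=3 → after 3×micro: 6; S2 reads c0=0 → after 1×micro: 2 ⇒ (c0=1, c1=6, c2=2)
[Jacobi] macro 5: S0 reads c2=2 → after 2×micro: 5; S1 reads c2=2 → after 3×micro: 4; S2 reads c0=1 → after 1×micro: 4 ⇒ (c0=5, c1=4, c2=4)
[Jacobi] macro 6: S0 reads c2=4 → after 2×micro: 0; S1 reads c2=4 → after 3×micro: 8; S2 reads c0=5 → after 1×micro: 4 ⇒ (c0=0, c1=8, c2=4)
[Jacobi] macro 7: S0 reads c2=4 → after 2×micro: 0; S1 reads c2=4 → after 3×micro: 8; S2 reads c0=0 → after 1×micro: 2 ⇒ (c0=0, c1=8, c2=2)
[Jacobi] macro 8: S0 reads c2=2 → after 2×micro: 5; S1 reads c2=2 → after 3×micro: 4; S2 reads c0=0 → after 1×micro: 0 ⇒ (c0=5, c1=4, c2=0)
[Gauss-Seidel] macro 1: S0 reads c2=0 → after 2×micro: 1; S1 reads c2=0 → after 3×micro: 0; S2 reads c0=1 → after 1×micro: 1 ⇒ (c0=1, c1=0, c2=1)
[Gauss-Seidel] macro 2: S0 reads c2=1 → after 2×micro: 0; S1 reads c2=1 → after 3×micro: 2; S2 reads c0=0 → after 1×micro: 3 ⇒ (c0=0, c1=2, c2=3)
[Gauss-Seidel] macro 3: S0 reads c2=3 → after 2×micro: 1; S1 reads c2=3 → after 3×micro: 6; S2 reads c0=1 → after 1×micro: 1 ⇒ (c0=1, c1=6, c2=1)
[Gauss-Seidel] macro 4: S0 reads c2=1 → after 2×micro: 0; S1 reads c2=1 → after 3×micro: 2; S2 reads c0=0 → after 1×micro: 3 ⇒ (c0=0, c1=2, c2=3)
[Gauss-Seidel] macro 5: S0 reads c2=3 → after 2×micro: 1; S1 reads c2=3 → after 3×micro: 6; S2 reads c0=1 → after 1×micro: 1 ⇒ (c0=1, c1=6, c2=1)
[Gauss-Seidel] macro 6: S0 reads c2=1 → after 2×micro: 0; S1 reads c2=1 → after 3×micro: 2; S2 reads c0=0 → after 1×micro: 3 ⇒ (c0=0, c1=2, c2=3)
[Gauss-Seidel] macro 7: S0 reads c2=3 → after 2×micro: 1; S1 reads c2=3 → after 3×micro: 6; S2 reads c0=1 → after 1×micro: 1 ⇒ (c0=1, c1=6, c2=1)
[Gauss-Seidel] macro 8: S0 reads c2=1 → after 2×micro: 0; S1 reads c2=1 → after 3×micro: 2; S2 reads c0=0 → after 1×micro: 3 ⇒ (c0=0, c1=2, c2=3)

first divergence at macro-step: 2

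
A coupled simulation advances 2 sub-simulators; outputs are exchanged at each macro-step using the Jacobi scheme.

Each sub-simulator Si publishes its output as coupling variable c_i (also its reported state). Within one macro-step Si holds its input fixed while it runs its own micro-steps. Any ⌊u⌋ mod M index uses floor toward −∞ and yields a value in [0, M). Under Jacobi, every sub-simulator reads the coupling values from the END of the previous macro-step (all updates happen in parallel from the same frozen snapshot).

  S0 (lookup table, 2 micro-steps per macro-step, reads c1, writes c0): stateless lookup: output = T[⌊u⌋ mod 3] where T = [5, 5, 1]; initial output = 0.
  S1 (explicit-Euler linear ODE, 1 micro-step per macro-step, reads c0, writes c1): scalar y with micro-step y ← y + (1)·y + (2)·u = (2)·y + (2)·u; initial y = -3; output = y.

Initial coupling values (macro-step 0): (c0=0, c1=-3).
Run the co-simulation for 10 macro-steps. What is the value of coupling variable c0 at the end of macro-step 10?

c0 at macro-step 10 = 5

macro 1: S0 reads c1=-3 → after 2×micro: 5; S1 reads c0=0 → after 1×micro: -6 ⇒ (c0=5, c1=-6)
macro 2: S0 reads c1=-6 → after 2×micro: 5; S1 reads c0=5 → after 1×micro: -2 ⇒ (c0=5, c1=-2)
macro 3: S0 reads c1=-2 → after 2×micro: 5; S1 reads c0=5 → after 1×micro: 6 ⇒ (c0=5, c1=6)
macro 4: S0 reads c1=6 → after 2×micro: 5; S1 reads c0=5 → after 1×micro: 22 ⇒ (c0=5, c1=22)
macro 5: S0 reads c1=22 → after 2×micro: 5; S1 reads c0=5 → after 1×micro: 54 ⇒ (c0=5, c1=54)
macro 6: S0 reads c1=54 → after 2×micro: 5; S1 reads c0=5 → after 1×micro: 118 ⇒ (c0=5, c1=118)
macro 7: S0 reads c1=118 → after 2×micro: 5; S1 reads c0=5 → after 1×micro: 246 ⇒ (c0=5, c1=246)
macro 8: S0 reads c1=246 → after 2×micro: 5; S1 reads c0=5 → after 1×micro: 502 ⇒ (c0=5, c1=502)
macro 9: S0 reads c1=502 → after 2×micro: 5; S1 reads c0=5 → after 1×micro: 1014 ⇒ (c0=5, c1=1014)
macro 10: S0 reads c1=1014 → after 2×micro: 5; S1 reads c0=5 → after 1×micro: 2038 ⇒ (c0=5, c1=2038)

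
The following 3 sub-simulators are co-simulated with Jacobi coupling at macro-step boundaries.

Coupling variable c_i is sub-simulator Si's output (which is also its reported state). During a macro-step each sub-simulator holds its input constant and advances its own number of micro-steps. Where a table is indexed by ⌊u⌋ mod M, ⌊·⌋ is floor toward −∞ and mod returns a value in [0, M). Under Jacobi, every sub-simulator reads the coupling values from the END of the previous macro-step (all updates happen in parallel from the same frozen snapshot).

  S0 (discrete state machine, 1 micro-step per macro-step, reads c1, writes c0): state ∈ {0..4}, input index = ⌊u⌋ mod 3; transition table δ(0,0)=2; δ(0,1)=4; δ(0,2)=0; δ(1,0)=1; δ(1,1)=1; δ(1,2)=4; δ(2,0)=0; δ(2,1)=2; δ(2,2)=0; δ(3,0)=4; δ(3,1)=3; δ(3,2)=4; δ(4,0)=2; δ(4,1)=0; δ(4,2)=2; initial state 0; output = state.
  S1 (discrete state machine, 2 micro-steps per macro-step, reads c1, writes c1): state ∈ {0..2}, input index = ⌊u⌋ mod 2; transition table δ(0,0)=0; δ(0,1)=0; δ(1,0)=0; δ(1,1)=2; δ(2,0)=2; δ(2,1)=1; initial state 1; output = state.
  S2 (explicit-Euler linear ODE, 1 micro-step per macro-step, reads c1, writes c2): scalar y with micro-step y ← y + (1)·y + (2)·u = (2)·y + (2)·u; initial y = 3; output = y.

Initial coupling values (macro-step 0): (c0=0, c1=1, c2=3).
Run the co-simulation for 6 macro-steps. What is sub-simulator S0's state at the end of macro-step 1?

S0 state at macro-step 1 = 4

macro 1: S0 reads c1=1 → after 1×micro: 4; S1 reads c1=1 → after 2×micro: 1; S2 reads c1=1 → after 1×micro: 8 ⇒ (c0=4, c1=1, c2=8)
macro 2: S0 reads c1=1 → after 1×micro: 0; S1 reads c1=1 → after 2×micro: 1; S2 reads c1=1 → after 1×micro: 18 ⇒ (c0=0, c1=1, c2=18)
macro 3: S0 reads c1=1 → after 1×micro: 4; S1 reads c1=1 → after 2×micro: 1; S2 reads c1=1 → after 1×micro: 38 ⇒ (c0=4, c1=1, c2=38)
macro 4: S0 reads c1=1 → after 1×micro: 0; S1 reads c1=1 → after 2×micro: 1; S2 reads c1=1 → after 1×micro: 78 ⇒ (c0=0, c1=1, c2=78)
macro 5: S0 reads c1=1 → after 1×micro: 4; S1 reads c1=1 → after 2×micro: 1; S2 reads c1=1 → after 1×micro: 158 ⇒ (c0=4, c1=1, c2=158)
macro 6: S0 reads c1=1 → after 1×micro: 0; S1 reads c1=1 → after 2×micro: 1; S2 reads c1=1 → after 1×micro: 318 ⇒ (c0=0, c1=1, c2=318)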